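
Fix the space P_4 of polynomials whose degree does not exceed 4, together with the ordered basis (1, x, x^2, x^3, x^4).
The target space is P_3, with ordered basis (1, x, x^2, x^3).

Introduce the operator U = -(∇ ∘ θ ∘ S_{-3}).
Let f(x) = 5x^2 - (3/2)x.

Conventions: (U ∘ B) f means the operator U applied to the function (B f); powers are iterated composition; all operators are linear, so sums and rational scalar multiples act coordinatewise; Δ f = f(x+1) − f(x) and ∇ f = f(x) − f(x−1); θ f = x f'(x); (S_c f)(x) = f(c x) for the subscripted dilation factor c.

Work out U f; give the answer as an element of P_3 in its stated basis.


S_{-3} f = 45x^2 + (9/2)x
θ S_{-3} f = 90x^2 + (9/2)x
∇ θ S_{-3} f = 180x - 171/2
(-(∇ ∘ θ ∘ S_{-3})) f = -180x + 171/2

g(x) = -180x + 171/2


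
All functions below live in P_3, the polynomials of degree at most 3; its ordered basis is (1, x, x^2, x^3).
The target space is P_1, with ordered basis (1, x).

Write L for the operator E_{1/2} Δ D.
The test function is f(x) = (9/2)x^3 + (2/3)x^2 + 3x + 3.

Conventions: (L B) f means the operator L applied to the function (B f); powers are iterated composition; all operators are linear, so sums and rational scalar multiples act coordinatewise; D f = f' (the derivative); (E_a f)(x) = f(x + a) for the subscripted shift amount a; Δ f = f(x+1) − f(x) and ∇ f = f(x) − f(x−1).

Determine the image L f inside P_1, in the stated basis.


D f = (27/2)x^2 + (4/3)x + 3
Δ D f = 27x + 89/6
E_{1/2} Δ D f = 27x + 85/3

the image equals g(x) = 27x + 85/3


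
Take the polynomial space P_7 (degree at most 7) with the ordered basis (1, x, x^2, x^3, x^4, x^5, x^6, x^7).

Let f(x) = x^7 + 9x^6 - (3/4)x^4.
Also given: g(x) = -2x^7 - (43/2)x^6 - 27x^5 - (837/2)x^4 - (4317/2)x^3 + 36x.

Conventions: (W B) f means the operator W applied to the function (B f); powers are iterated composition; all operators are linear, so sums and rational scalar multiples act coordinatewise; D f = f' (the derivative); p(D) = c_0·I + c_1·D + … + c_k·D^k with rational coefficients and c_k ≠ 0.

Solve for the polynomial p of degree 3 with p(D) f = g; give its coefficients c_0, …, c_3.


D^0 f = x^7 + 9x^6 - (3/4)x^4
D^1 f = 7x^6 + 54x^5 - 3x^3
D^2 f = 42x^5 + 270x^4 - 9x^2
D^3 f = 210x^4 + 1080x^3 - 18x
matching coefficients of g against c_0 f + c_1 Df + … from the top degree down determines the c_i
solution: c_0 = -2, c_1 = -1/2, c_2 = 0, c_3 = -2

c_0 = -2, c_1 = -1/2, c_2 = 0, c_3 = -2


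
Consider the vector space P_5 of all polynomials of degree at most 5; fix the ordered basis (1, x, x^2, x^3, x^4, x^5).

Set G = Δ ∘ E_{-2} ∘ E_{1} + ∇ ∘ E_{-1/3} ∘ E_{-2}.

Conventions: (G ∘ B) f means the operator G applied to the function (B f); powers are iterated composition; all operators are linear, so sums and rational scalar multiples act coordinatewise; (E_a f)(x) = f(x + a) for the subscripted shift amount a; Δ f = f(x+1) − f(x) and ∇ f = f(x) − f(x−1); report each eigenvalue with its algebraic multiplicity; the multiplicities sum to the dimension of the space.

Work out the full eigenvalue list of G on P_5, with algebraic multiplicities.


image of 1: 0
image of x: 2
image of x^2: 4x - 20/3
image of x^3: 6x^2 - 20x + 76/3
image of x^4: 8x^3 - 40x^2 + (304/3)x - 2560/27
image of x^5: 10x^4 - (200/3)x^3 + (760/3)x^2 - (12800/27)x + 27812/81
the matrix is upper triangular; its diagonal is (0, 0, 0, 0, 0, 0)
for a triangular matrix the eigenvalues are the diagonal entries, with algebraic multiplicity their repetition count

λ = 0 (multiplicity 6)


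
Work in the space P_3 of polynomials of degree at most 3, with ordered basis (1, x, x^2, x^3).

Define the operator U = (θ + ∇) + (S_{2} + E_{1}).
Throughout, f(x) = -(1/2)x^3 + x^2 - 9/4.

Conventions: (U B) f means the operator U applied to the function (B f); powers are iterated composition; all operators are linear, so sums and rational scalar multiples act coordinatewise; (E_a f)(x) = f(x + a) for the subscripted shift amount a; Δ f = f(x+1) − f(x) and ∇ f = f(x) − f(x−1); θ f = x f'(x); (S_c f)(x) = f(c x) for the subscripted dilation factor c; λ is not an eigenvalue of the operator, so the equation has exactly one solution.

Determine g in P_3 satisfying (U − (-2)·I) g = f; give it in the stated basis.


write g with unknown coordinates in the stated basis and equate coefficients in (U − (-2)·I) g = f
solving from the highest basis element down gives g = -(1/28)x^3 + (17/126)x^2 - (17/189)x - 1511/3024
check: U g = -(3/7)x^3 + (46/63)x^2 + (34/189)x - 1891/1512
so U g − (-2)·g = -(1/2)x^3 + x^2 - 9/4 = f ✓

the image equals g(x) = -(1/28)x^3 + (17/126)x^2 - (17/189)x - 1511/3024


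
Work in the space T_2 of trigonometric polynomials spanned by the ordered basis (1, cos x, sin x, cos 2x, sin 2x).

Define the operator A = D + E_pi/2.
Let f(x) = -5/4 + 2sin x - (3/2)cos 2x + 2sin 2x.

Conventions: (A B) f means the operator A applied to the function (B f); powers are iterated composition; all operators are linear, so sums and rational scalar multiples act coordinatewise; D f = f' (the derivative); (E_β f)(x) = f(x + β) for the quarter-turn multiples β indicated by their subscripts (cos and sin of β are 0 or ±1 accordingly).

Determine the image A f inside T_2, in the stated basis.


g(x) = -5/4 + 4cos x + (11/2)cos 2x + sin 2x

D f = 2cos x + 4cos 2x + 3sin 2x
E_pi/2 f = -5/4 + 2cos x + (3/2)cos 2x - 2sin 2x
(D + E_pi/2) f = -5/4 + 4cos x + (11/2)cos 2x + sin 2x


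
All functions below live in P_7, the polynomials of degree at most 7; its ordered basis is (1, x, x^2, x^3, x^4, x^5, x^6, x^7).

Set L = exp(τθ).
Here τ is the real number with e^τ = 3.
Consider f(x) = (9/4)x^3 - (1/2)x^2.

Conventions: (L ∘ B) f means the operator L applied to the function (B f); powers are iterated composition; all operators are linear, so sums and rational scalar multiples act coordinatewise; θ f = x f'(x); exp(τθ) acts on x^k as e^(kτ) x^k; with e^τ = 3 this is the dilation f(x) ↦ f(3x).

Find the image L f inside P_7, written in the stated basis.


the image equals g(x) = (243/4)x^3 - (9/2)x^2

exp(τθ) x^k = e^(kτ) x^k; with e^τ = 3 this sends x^k to 3^k x^k
x^2 ↦ 9 x^2
x^3 ↦ 27 x^3
applying this coordinatewise to f: exp(τθ) f = (243/4)x^3 - (9/2)x^2


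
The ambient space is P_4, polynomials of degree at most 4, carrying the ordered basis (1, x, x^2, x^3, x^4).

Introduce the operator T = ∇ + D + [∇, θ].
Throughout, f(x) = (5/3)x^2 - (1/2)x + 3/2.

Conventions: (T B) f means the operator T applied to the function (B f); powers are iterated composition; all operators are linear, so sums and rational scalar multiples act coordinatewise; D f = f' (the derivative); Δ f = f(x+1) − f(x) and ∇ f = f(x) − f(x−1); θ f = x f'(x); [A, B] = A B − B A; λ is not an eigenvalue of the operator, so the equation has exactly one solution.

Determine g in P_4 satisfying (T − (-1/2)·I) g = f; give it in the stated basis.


g(x) = (10/3)x^2 - 41x + 269

write g with unknown coordinates in the stated basis and equate coefficients in (T − (-1/2)·I) g = f
solving from the highest basis element down gives g = (10/3)x^2 - 41x + 269
check: T g = 20x - 133
so T g − (-1/2)·g = (5/3)x^2 - (1/2)x + 3/2 = f ✓


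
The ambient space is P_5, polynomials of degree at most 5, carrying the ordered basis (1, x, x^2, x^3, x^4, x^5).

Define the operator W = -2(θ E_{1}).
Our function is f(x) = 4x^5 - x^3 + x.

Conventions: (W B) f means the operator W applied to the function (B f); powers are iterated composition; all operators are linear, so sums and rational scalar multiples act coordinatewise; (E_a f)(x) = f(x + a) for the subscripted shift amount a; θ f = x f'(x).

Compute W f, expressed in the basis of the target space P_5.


g(x) = -40x^5 - 160x^4 - 234x^3 - 148x^2 - 36x

E_{1} f = 4x^5 + 20x^4 + 39x^3 + 37x^2 + 18x + 4
θ E_{1} f = 20x^5 + 80x^4 + 117x^3 + 74x^2 + 18x
(-2(θ E_{1})) f = -40x^5 - 160x^4 - 234x^3 - 148x^2 - 36x


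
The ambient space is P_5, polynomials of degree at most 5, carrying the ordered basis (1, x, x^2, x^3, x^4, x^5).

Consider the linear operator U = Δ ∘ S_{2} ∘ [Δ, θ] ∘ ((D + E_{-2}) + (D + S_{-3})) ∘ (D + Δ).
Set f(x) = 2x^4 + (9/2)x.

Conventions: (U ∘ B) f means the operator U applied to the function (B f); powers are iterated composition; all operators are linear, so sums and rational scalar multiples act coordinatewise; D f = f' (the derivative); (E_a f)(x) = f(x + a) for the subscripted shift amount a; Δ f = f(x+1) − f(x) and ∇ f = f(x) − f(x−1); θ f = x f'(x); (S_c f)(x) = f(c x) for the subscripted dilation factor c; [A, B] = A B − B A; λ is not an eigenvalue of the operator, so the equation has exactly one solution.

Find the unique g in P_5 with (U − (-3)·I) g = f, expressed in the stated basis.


write g with unknown coordinates in the stated basis and equate coefficients in (U − (-3)·I) g = f
solving from the highest basis element down gives g = (2/3)x^4 + (6665/6)x + 1056
check: U g = -3328x - 3168
so U g − (-3)·g = 2x^4 + (9/2)x = f ✓

g(x) = (2/3)x^4 + (6665/6)x + 1056


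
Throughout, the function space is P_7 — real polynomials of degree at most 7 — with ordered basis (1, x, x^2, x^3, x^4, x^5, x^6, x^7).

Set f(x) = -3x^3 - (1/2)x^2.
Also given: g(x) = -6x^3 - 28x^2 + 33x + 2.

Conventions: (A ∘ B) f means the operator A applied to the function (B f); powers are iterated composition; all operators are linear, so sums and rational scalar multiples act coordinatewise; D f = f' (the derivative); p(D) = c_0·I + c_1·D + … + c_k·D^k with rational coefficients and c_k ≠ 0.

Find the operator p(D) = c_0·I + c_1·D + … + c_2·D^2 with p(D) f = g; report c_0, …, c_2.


D^0 f = -3x^3 - (1/2)x^2
D^1 f = -9x^2 - x
D^2 f = -18x - 1
matching coefficients of g against c_0 f + c_1 Df + … from the top degree down determines the c_i
solution: c_0 = 2, c_1 = 3, c_2 = -2

p(D) = 2·I + 3·D − 2·D^2, i.e. c_0 = 2, c_1 = 3, c_2 = -2


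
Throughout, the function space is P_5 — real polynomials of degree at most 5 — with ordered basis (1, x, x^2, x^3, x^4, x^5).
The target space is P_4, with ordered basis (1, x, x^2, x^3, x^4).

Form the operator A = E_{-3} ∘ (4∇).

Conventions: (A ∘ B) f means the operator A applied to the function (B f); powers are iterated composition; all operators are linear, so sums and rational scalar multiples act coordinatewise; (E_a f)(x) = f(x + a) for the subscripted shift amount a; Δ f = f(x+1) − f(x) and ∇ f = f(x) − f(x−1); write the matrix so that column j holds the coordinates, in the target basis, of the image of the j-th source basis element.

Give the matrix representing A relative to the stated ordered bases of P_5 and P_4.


the matrix is [[0, 4, -28, 148, -700, 3124]; [0, 0, 8, -84, 592, -3500]; [0, 0, 0, 12, -168, 1480]; [0, 0, 0, 0, 16, -280]; [0, 0, 0, 0, 0, 20]] (rows listed top to bottom)

image of 1: 0
image of x: 4
image of x^2: 8x - 28
image of x^3: 12x^2 - 84x + 148
image of x^4: 16x^3 - 168x^2 + 592x - 700
image of x^5: 20x^4 - 280x^3 + 1480x^2 - 3500x + 3124
each image's coordinates form column j of the matrix


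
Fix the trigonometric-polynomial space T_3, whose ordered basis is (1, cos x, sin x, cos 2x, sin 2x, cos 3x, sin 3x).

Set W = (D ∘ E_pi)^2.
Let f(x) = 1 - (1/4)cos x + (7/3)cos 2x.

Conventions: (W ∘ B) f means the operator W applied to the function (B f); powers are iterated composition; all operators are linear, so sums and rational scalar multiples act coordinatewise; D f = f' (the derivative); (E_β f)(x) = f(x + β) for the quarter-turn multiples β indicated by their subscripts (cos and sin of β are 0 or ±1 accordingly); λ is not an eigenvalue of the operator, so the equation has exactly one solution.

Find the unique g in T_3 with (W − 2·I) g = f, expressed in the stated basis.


the result is g(x) = -1/2 + (1/12)cos x - (7/18)cos 2x

write g with unknown coordinates in the stated basis and equate coefficients in (W − 2·I) g = f
solving from the highest basis element down gives g = -1/2 + (1/12)cos x - (7/18)cos 2x
check: W g = -(1/12)cos x + (14/9)cos 2x
so W g − 2·g = 1 - (1/4)cos x + (7/3)cos 2x = f ✓


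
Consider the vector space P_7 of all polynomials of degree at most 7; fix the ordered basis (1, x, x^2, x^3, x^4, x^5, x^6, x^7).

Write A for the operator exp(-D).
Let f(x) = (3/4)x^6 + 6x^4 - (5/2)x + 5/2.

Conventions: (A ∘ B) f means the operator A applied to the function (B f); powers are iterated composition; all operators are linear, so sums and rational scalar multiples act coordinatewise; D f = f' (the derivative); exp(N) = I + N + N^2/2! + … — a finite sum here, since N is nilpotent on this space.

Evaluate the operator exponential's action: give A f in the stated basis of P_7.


order-1 term: -(9/2)x^5 - 24x^3 + 5/2
order-2 term: (45/4)x^4 + 36x^2
order-3 term: -15x^3 - 24x
order-4 term: (45/4)x^2 + 6
order-5 term: -(9/2)x
order-6 term: 3/4
the series for exp(-D) f terminates at order 6
exp(-D) f = (3/4)x^6 - (9/2)x^5 + (69/4)x^4 - 39x^3 + (189/4)x^2 - 31x + 47/4

g(x) = (3/4)x^6 - (9/2)x^5 + (69/4)x^4 - 39x^3 + (189/4)x^2 - 31x + 47/4


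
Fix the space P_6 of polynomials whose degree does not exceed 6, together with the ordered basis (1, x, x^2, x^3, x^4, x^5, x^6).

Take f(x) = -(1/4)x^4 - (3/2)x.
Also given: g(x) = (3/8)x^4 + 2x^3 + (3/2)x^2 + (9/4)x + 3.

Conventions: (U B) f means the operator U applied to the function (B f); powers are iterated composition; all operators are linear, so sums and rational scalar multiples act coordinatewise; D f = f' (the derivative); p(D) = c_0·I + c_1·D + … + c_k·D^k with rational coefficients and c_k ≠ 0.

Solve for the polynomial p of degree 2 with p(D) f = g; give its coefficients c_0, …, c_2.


c_0 = -3/2, c_1 = -2, c_2 = -1/2

D^0 f = -(1/4)x^4 - (3/2)x
D^1 f = -x^3 - 3/2
D^2 f = -3x^2
matching coefficients of g against c_0 f + c_1 Df + … from the top degree down determines the c_i
solution: c_0 = -3/2, c_1 = -2, c_2 = -1/2


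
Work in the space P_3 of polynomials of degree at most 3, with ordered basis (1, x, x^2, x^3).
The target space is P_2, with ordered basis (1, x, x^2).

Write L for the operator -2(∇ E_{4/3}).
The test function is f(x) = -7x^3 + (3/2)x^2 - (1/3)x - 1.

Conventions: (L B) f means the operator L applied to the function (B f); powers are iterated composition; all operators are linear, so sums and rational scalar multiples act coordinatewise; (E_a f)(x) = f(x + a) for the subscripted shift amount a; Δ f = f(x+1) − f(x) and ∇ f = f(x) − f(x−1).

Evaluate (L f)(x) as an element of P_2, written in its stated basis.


E_{4/3} f = -7x^3 - (53/2)x^2 - (101/3)x - 415/27
∇ E_{4/3} f = -21x^2 - 32x - 85/6
(-2(∇ E_{4/3})) f = 42x^2 + 64x + 85/3

the result is g(x) = 42x^2 + 64x + 85/3


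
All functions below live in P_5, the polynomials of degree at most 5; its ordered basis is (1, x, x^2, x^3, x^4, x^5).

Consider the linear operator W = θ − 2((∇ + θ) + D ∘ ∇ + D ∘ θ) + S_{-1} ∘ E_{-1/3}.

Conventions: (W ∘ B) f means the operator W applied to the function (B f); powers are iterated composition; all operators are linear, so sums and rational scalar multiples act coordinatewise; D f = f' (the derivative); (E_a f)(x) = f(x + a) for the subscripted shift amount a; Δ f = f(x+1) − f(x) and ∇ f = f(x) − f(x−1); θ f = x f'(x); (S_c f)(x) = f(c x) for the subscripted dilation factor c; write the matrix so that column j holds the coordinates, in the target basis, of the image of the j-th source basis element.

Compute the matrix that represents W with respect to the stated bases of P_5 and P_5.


image of 1: 1
image of x: -2x - 13/3
image of x^2: -x^2 - (34/3)x - 17/9
image of x^3: -4x^3 - 25x^2 - (19/3)x + 107/27
image of x^4: -3x^4 - (116/3)x^3 - (34/3)x^2 + (436/27)x - 485/81
image of x^5: -6x^5 - (185/3)x^4 - (190/9)x^3 + (1070/27)x^2 - (2435/81)x + 1943/243
each image's coordinates form column j of the matrix

the matrix is [[1, -13/3, -17/9, 107/27, -485/81, 1943/243]; [0, -2, -34/3, -19/3, 436/27, -2435/81]; [0, 0, -1, -25, -34/3, 1070/27]; [0, 0, 0, -4, -116/3, -190/9]; [0, 0, 0, 0, -3, -185/3]; [0, 0, 0, 0, 0, -6]] (rows listed top to bottom)


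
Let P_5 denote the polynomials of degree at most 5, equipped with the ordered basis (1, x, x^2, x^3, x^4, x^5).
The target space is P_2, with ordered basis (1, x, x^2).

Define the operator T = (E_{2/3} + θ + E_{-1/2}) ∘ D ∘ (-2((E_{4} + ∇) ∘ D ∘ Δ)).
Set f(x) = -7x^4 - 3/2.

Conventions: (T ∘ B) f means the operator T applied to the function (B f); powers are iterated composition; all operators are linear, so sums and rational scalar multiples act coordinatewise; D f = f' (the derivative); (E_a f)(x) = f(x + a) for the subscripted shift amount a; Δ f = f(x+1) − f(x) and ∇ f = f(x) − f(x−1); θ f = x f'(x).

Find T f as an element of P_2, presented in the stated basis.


Δ f = -28x^3 - 42x^2 - 28x - 7
D Δ f = -84x^2 - 84x - 28
E_{4} (D ∘ Δ) f = -84x^2 - 756x - 1708
∇ (D ∘ Δ) f = -168x
(E_{4} + ∇) (D ∘ Δ) f = -84x^2 - 924x - 1708
(-2((E_{4} + ∇) ∘ D ∘ Δ)) f = 168x^2 + 1848x + 3416
D (-2((E_{4} + ∇) ∘ D ∘ Δ)) f = 336x + 1848
E_{2/3} D (-2((E_{4} + ∇) ∘ D ∘ Δ)) f = 336x + 2072
θ D (-2((E_{4} + ∇) ∘ D ∘ Δ)) f = 336x
E_{-1/2} D (-2((E_{4} + ∇) ∘ D ∘ Δ)) f = 336x + 1680
(E_{2/3} + θ + E_{-1/2}) D (-2((E_{4} + ∇) ∘ D ∘ Δ)) f = 1008x + 3752

the result is g(x) = 1008x + 3752


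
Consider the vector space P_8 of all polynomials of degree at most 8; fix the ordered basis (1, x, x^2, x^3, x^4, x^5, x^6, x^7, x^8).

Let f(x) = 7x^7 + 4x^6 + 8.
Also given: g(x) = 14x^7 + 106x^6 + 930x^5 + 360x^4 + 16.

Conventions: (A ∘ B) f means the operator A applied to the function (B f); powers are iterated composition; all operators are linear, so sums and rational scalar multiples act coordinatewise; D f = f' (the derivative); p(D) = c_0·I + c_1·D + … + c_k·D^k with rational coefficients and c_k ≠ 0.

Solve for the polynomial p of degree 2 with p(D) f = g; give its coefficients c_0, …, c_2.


D^0 f = 7x^7 + 4x^6 + 8
D^1 f = 49x^6 + 24x^5
D^2 f = 294x^5 + 120x^4
matching coefficients of g against c_0 f + c_1 Df + … from the top degree down determines the c_i
solution: c_0 = 2, c_1 = 2, c_2 = 3

c_0 = 2, c_1 = 2, c_2 = 3


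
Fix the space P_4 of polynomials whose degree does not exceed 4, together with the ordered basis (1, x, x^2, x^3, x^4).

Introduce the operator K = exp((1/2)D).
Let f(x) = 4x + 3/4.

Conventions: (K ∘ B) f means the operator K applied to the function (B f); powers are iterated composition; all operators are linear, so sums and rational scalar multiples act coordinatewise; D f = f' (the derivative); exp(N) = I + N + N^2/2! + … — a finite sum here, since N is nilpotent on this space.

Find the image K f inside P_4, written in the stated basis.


the result is g(x) = 4x + 11/4

order-1 term: 2
the series for exp((1/2)D) f terminates at order 1
exp((1/2)D) f = 4x + 11/4


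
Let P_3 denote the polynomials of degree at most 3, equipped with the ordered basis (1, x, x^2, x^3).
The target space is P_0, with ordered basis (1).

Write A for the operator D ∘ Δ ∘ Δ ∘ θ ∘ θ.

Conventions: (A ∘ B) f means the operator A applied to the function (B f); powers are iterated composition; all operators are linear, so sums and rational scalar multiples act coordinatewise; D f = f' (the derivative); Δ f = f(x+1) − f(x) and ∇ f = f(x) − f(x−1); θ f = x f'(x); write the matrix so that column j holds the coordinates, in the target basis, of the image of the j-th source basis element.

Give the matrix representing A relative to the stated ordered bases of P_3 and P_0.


image of 1: 0
image of x: 0
image of x^2: 0
image of x^3: 54
each image's coordinates form column j of the matrix

the matrix is [[0, 0, 0, 54]] (rows listed top to bottom)


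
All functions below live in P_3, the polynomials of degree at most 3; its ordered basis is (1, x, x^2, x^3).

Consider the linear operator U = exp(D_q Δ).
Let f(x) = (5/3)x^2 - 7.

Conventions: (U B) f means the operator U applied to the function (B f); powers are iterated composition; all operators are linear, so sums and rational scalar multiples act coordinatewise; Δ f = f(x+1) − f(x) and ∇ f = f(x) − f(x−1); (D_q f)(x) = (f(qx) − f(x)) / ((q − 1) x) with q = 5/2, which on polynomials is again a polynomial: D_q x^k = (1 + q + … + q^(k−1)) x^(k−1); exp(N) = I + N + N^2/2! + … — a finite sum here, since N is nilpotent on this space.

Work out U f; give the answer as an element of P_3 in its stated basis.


g(x) = (5/3)x^2 - 11/3

order-1 term: 10/3
the series for exp(D_q Δ) f terminates at order 1
exp(D_q Δ) f = (5/3)x^2 - 11/3


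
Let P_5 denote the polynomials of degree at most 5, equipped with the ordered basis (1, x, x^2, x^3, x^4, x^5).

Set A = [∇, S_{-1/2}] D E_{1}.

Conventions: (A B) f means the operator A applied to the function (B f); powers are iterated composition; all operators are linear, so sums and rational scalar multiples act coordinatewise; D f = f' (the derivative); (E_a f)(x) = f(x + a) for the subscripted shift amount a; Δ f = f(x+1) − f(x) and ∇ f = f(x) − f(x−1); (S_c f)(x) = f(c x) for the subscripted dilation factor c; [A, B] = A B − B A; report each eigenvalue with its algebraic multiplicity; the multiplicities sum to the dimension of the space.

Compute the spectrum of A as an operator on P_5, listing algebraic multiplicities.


λ = 0 (multiplicity 6)

image of 1: 0
image of x: 0
image of x^2: -3
image of x^3: (9/2)x - 27/4
image of x^4: -(9/2)x^2 + (27/2)x - 27/2
image of x^5: (15/4)x^3 - (135/8)x^2 + (135/4)x - 405/16
the matrix is upper triangular; its diagonal is (0, 0, 0, 0, 0, 0)
for a triangular matrix the eigenvalues are the diagonal entries, with algebraic multiplicity their repetition count


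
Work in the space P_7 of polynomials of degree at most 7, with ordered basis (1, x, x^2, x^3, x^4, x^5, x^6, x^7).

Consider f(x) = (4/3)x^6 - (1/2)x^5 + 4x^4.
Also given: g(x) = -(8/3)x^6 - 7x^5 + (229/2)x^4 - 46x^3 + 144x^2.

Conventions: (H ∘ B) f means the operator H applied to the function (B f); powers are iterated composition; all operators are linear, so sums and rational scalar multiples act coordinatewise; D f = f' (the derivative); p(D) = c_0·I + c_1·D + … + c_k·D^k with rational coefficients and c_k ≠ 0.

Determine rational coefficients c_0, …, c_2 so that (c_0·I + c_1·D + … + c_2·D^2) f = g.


D^0 f = (4/3)x^6 - (1/2)x^5 + 4x^4
D^1 f = 8x^5 - (5/2)x^4 + 16x^3
D^2 f = 40x^4 - 10x^3 + 48x^2
matching coefficients of g against c_0 f + c_1 Df + … from the top degree down determines the c_i
solution: c_0 = -2, c_1 = -1, c_2 = 3

c_0 = -2, c_1 = -1, c_2 = 3


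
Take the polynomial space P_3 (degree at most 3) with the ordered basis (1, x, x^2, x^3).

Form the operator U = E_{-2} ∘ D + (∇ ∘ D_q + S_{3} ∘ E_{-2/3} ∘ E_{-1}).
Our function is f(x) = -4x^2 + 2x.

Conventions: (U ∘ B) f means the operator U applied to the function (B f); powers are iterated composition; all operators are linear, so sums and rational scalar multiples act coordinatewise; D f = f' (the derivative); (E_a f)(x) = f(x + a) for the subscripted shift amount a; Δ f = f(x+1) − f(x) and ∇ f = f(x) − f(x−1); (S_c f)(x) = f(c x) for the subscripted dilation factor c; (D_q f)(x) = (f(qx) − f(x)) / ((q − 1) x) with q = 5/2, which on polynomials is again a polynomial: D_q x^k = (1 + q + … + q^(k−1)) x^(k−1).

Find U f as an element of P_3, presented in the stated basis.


the result is g(x) = -36x^2 + 38x - 94/9

D f = -8x + 2
E_{-2} D f = -8x + 18
D_q f = -14x + 2
∇ D_q f = -14
E_{-1} f = -4x^2 + 10x - 6
E_{-2/3} E_{-1} f = -4x^2 + (46/3)x - 130/9
S_{3} E_{-2/3} E_{-1} f = -36x^2 + 46x - 130/9
(∇ ∘ D_q + S_{3} ∘ E_{-2/3} ∘ E_{-1}) f = -36x^2 + 46x - 256/9
(E_{-2} ∘ D + (∇ ∘ D_q + S_{3} ∘ E_{-2/3} ∘ E_{-1})) f = -36x^2 + 38x - 94/9


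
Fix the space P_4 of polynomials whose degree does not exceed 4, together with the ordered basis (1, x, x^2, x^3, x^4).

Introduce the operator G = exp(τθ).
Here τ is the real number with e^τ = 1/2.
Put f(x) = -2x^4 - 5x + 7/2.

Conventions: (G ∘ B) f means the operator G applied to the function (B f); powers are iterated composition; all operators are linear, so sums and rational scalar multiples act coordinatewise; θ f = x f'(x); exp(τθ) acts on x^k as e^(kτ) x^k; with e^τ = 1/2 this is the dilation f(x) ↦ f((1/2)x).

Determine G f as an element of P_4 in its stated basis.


g(x) = -(1/8)x^4 - (5/2)x + 7/2

exp(τθ) x^k = e^(kτ) x^k; with e^τ = 1/2 this sends x^k to (1/2)^k x^k
x ↦ 1/2 x
x^4 ↦ 1/16 x^4
applying this coordinatewise to f: exp(τθ) f = -(1/8)x^4 - (5/2)x + 7/2


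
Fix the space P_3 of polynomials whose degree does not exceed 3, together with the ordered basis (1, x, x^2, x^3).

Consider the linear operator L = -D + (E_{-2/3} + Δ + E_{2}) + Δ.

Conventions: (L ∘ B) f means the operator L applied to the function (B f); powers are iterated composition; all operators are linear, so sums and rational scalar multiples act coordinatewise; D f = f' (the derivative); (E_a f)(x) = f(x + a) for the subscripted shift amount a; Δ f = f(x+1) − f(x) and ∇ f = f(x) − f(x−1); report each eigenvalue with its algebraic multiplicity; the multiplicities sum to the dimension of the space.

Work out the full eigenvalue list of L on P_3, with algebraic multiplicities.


image of 1: 2
image of x: 2x + 7/3
image of x^2: 2x^2 + (14/3)x + 58/9
image of x^3: 2x^3 + 7x^2 + (58/3)x + 262/27
the matrix is upper triangular; its diagonal is (2, 2, 2, 2)
for a triangular matrix the eigenvalues are the diagonal entries, with algebraic multiplicity their repetition count

λ = 2 (multiplicity 4)


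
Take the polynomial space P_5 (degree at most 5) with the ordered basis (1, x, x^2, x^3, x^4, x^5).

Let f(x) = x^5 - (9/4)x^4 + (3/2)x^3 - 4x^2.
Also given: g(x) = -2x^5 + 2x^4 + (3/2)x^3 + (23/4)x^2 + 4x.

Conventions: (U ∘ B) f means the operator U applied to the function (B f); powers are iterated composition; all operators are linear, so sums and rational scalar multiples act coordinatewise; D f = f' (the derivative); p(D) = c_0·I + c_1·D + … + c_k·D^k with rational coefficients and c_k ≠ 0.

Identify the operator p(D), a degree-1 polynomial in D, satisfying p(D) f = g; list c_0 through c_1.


D^0 f = x^5 - (9/4)x^4 + (3/2)x^3 - 4x^2
D^1 f = 5x^4 - 9x^3 + (9/2)x^2 - 8x
matching coefficients of g against c_0 f + c_1 Df + … from the top degree down determines the c_i
solution: c_0 = -2, c_1 = -1/2

c_0 = -2, c_1 = -1/2


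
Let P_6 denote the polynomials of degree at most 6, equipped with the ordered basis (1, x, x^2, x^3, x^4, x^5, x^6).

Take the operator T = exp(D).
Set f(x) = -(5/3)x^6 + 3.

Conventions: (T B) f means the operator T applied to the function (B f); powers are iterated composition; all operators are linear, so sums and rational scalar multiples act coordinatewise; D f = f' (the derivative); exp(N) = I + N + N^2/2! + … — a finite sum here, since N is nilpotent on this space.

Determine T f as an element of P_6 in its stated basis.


g(x) = -(5/3)x^6 - 10x^5 - 25x^4 - (100/3)x^3 - 25x^2 - 10x + 4/3

order-1 term: -10x^5
order-2 term: -25x^4
order-3 term: -(100/3)x^3
order-4 term: -25x^2
order-5 term: -10x
order-6 term: -5/3
the series for exp(D) f terminates at order 6
exp(D) f = -(5/3)x^6 - 10x^5 - 25x^4 - (100/3)x^3 - 25x^2 - 10x + 4/3


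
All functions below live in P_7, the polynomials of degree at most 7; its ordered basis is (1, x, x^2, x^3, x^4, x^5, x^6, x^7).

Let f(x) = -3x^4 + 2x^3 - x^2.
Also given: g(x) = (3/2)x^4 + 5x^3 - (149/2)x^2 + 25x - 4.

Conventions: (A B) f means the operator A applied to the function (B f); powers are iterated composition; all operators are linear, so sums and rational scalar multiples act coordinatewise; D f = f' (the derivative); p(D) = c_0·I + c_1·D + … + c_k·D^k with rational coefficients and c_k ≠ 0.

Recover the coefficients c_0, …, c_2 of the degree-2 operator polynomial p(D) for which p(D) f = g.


D^0 f = -3x^4 + 2x^3 - x^2
D^1 f = -12x^3 + 6x^2 - 2x
D^2 f = -36x^2 + 12x - 2
matching coefficients of g against c_0 f + c_1 Df + … from the top degree down determines the c_i
solution: c_0 = -1/2, c_1 = -1/2, c_2 = 2

p(D) = -(1/2)·I − (1/2)·D + 2·D^2, i.e. c_0 = -1/2, c_1 = -1/2, c_2 = 2


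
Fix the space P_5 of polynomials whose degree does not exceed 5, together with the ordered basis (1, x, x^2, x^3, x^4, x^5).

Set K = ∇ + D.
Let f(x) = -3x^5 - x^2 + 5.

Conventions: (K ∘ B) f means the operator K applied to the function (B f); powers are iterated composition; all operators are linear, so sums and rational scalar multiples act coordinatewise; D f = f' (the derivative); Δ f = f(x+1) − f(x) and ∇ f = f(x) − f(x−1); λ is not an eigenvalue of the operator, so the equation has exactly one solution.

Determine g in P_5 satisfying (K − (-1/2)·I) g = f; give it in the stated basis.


g(x) = -6x^5 + 120x^4 - 2040x^3 + 26038x^2 - 221564x + 942674

write g with unknown coordinates in the stated basis and equate coefficients in (K − (-1/2)·I) g = f
solving from the highest basis element down gives g = -6x^5 + 120x^4 - 2040x^3 + 26038x^2 - 221564x + 942674
check: K g = -60x^4 + 1020x^3 - 13020x^2 + 110782x - 471332
so K g − (-1/2)·g = -3x^5 - x^2 + 5 = f ✓


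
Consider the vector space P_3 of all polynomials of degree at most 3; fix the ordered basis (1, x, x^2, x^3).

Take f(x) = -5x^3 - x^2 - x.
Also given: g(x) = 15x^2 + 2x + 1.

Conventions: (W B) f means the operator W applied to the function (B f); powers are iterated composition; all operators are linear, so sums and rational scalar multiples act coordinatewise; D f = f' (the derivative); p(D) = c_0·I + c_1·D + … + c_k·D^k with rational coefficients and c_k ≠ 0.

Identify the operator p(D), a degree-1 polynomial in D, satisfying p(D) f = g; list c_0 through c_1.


D^0 f = -5x^3 - x^2 - x
D^1 f = -15x^2 - 2x - 1
matching coefficients of g against c_0 f + c_1 Df + … from the top degree down determines the c_i
solution: c_0 = 0, c_1 = -1

p(D) = -D, i.e. c_0 = 0, c_1 = -1


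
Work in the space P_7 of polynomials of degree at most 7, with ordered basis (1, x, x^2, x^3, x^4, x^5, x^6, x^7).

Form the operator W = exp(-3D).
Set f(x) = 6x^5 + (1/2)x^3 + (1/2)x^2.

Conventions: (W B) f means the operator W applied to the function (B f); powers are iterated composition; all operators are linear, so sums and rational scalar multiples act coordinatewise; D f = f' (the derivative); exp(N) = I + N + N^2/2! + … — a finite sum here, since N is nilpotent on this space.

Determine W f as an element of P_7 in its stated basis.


order-1 term: -90x^4 - (9/2)x^2 - 3x
order-2 term: 540x^3 + (27/2)x + 9/2
order-3 term: -1620x^2 - 27/2
order-4 term: 2430x
order-5 term: -1458
the series for exp(-3D) f terminates at order 5
exp(-3D) f = 6x^5 - 90x^4 + (1081/2)x^3 - 1624x^2 + (4881/2)x - 1467

g(x) = 6x^5 - 90x^4 + (1081/2)x^3 - 1624x^2 + (4881/2)x - 1467


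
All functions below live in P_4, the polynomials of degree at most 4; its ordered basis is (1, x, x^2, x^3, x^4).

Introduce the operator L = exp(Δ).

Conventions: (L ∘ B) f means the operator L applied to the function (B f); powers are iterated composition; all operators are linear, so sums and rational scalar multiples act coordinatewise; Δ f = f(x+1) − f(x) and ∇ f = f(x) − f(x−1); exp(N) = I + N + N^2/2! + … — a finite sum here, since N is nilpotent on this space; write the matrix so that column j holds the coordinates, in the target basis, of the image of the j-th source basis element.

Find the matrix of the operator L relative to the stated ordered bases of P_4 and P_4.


image of 1: 1
image of x: x + 1
image of x^2: x^2 + 2x + 2
image of x^3: x^3 + 3x^2 + 6x + 5
image of x^4: x^4 + 4x^3 + 12x^2 + 20x + 15
each image's coordinates form column j of the matrix

the matrix is [[1, 1, 2, 5, 15]; [0, 1, 2, 6, 20]; [0, 0, 1, 3, 12]; [0, 0, 0, 1, 4]; [0, 0, 0, 0, 1]] (rows listed top to bottom)


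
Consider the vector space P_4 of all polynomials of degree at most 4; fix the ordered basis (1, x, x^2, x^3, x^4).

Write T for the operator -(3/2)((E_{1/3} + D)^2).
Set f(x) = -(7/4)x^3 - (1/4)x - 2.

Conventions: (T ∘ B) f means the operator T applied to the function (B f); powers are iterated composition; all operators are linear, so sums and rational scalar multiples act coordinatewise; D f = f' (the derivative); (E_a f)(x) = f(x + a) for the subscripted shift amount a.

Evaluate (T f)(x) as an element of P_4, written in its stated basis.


g(x) = (21/8)x^3 + 21x^2 + (241/8)x + 235/36

E_{1/3} f = -(7/4)x^3 - (7/4)x^2 - (5/6)x - 58/27
D f = -(21/4)x^2 - 1/4
(E_{1/3} + D) f = -(7/4)x^3 - 7x^2 - (5/6)x - 259/108
E_{1/3} (E_{1/3} + D) f = -(7/4)x^3 - (35/4)x^2 - (73/12)x - 95/27
D (E_{1/3} + D) f = -(21/4)x^2 - 14x - 5/6
(E_{1/3} + D) (E_{1/3} + D) f = -(7/4)x^3 - 14x^2 - (241/12)x - 235/54
(-(3/2)((E_{1/3} + D)^2)) f = (21/8)x^3 + 21x^2 + (241/8)x + 235/36


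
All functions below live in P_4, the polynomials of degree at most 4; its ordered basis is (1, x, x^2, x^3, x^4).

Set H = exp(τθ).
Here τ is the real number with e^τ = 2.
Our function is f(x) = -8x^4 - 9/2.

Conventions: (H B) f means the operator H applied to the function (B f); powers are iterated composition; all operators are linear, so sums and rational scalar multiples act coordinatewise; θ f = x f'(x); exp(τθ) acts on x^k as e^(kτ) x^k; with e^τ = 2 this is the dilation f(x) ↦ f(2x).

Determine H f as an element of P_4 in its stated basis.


the image equals g(x) = -128x^4 - 9/2

exp(τθ) x^k = e^(kτ) x^k; with e^τ = 2 this sends x^k to 2^k x^k
x^4 ↦ 16 x^4
applying this coordinatewise to f: exp(τθ) f = -128x^4 - 9/2


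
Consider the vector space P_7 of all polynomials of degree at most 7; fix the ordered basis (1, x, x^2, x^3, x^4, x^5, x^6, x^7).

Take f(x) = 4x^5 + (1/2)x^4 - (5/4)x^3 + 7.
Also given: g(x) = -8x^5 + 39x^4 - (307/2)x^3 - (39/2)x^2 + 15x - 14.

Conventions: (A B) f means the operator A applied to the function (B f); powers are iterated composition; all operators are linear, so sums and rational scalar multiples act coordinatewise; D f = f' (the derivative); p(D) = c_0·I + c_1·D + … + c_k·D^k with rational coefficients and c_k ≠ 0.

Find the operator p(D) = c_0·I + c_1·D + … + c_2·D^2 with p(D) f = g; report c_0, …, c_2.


D^0 f = 4x^5 + (1/2)x^4 - (5/4)x^3 + 7
D^1 f = 20x^4 + 2x^3 - (15/4)x^2
D^2 f = 80x^3 + 6x^2 - (15/2)x
matching coefficients of g against c_0 f + c_1 Df + … from the top degree down determines the c_i
solution: c_0 = -2, c_1 = 2, c_2 = -2

c_0 = -2, c_1 = 2, c_2 = -2


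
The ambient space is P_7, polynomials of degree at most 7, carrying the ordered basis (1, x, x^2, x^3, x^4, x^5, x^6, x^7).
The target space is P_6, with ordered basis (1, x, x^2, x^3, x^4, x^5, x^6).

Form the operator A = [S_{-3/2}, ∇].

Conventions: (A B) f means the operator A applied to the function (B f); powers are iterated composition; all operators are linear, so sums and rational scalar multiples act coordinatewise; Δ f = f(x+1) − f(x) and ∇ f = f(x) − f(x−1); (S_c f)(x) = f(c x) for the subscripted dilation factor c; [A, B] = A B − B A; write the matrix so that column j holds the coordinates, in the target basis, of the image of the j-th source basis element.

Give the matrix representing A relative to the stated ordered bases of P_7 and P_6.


image of 1: 0
image of x: 5/2
image of x^2: -(15/2)x + 5/4
image of x^3: (135/8)x^2 - (45/8)x + 35/8
image of x^4: -(135/4)x^3 + (135/8)x^2 - (105/4)x + 65/16
image of x^5: (2025/32)x^4 - (675/16)x^3 + (1575/16)x^2 - (975/32)x + 275/32
image of x^6: -(3645/32)x^5 + (6075/64)x^4 - (4725/16)x^3 + (8775/64)x^2 - (2475/32)x + 665/64
image of x^7: (25515/128)x^6 - (25515/128)x^5 + (99225/128)x^4 - (61425/128)x^3 + (51975/128)x^2 - (13965/128)x + 2315/128
each image's coordinates form column j of the matrix

the matrix is [[0, 5/2, 5/4, 35/8, 65/16, 275/32, 665/64, 2315/128]; [0, 0, -15/2, -45/8, -105/4, -975/32, -2475/32, -13965/128]; [0, 0, 0, 135/8, 135/8, 1575/16, 8775/64, 51975/128]; [0, 0, 0, 0, -135/4, -675/16, -4725/16, -61425/128]; [0, 0, 0, 0, 0, 2025/32, 6075/64, 99225/128]; [0, 0, 0, 0, 0, 0, -3645/32, -25515/128]; [0, 0, 0, 0, 0, 0, 0, 25515/128]] (rows listed top to bottom)


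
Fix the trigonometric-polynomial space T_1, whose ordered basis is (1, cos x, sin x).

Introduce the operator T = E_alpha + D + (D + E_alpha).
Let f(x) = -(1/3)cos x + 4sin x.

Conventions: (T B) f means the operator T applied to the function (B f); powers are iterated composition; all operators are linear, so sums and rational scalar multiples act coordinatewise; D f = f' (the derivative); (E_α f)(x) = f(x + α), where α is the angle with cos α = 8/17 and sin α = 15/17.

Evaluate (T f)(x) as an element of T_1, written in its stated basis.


E_alpha f = (172/51)cos x + (37/17)sin x
D f = 4cos x + (1/3)sin x
D f = 4cos x + (1/3)sin x
E_alpha f = (172/51)cos x + (37/17)sin x
(D + E_alpha) f = (376/51)cos x + (128/51)sin x
(E_alpha + D + (D + E_alpha)) f = (752/51)cos x + (256/51)sin x

g(x) = (752/51)cos x + (256/51)sin x


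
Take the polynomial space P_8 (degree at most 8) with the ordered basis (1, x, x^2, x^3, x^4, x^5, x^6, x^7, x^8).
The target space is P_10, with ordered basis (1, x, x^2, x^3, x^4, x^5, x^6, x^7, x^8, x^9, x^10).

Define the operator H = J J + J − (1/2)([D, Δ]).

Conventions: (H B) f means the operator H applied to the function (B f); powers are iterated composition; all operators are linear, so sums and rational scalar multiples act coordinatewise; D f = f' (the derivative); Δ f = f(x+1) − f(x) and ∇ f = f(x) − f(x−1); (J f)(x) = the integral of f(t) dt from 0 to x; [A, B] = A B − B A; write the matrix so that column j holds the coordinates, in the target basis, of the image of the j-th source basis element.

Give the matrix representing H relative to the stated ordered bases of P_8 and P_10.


image of 1: (1/2)x^2 + x
image of x: (1/6)x^3 + (1/2)x^2
image of x^2: (1/12)x^4 + (1/3)x^3
image of x^3: (1/20)x^5 + (1/4)x^4
image of x^4: (1/30)x^6 + (1/5)x^5
image of x^5: (1/42)x^7 + (1/6)x^6
image of x^6: (1/56)x^8 + (1/7)x^7
image of x^7: (1/72)x^9 + (1/8)x^8
image of x^8: (1/90)x^10 + (1/9)x^9
each image's coordinates form column j of the matrix

the matrix is [[0, 0, 0, 0, 0, 0, 0, 0, 0]; [1, 0, 0, 0, 0, 0, 0, 0, 0]; [1/2, 1/2, 0, 0, 0, 0, 0, 0, 0]; [0, 1/6, 1/3, 0, 0, 0, 0, 0, 0]; [0, 0, 1/12, 1/4, 0, 0, 0, 0, 0]; [0, 0, 0, 1/20, 1/5, 0, 0, 0, 0]; [0, 0, 0, 0, 1/30, 1/6, 0, 0, 0]; [0, 0, 0, 0, 0, 1/42, 1/7, 0, 0]; [0, 0, 0, 0, 0, 0, 1/56, 1/8, 0]; [0, 0, 0, 0, 0, 0, 0, 1/72, 1/9]; [0, 0, 0, 0, 0, 0, 0, 0, 1/90]] (rows listed top to bottom)


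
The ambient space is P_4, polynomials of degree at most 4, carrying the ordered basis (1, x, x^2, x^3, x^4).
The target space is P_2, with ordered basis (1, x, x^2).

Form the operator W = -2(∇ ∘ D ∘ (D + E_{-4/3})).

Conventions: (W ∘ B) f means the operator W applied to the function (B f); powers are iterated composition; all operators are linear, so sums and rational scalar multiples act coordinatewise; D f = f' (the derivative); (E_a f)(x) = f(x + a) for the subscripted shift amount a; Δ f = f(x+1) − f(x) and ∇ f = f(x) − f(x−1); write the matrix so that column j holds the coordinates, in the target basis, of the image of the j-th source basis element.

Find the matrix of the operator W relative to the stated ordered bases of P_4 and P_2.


the matrix is [[0, 0, -4, 10, -176/3]; [0, 0, 0, -12, 40]; [0, 0, 0, 0, -24]] (rows listed top to bottom)

image of 1: 0
image of x: 0
image of x^2: -4
image of x^3: -12x + 10
image of x^4: -24x^2 + 40x - 176/3
each image's coordinates form column j of the matrix


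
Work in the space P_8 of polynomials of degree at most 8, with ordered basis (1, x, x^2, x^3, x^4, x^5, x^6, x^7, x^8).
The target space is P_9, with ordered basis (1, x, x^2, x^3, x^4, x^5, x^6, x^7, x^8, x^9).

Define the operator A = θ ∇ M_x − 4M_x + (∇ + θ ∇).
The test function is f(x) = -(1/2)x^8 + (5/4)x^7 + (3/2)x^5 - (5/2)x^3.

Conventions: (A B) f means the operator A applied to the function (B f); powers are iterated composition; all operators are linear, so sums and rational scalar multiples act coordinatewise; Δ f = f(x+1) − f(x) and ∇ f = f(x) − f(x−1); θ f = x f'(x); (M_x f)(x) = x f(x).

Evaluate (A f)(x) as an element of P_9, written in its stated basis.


the result is g(x) = 2x^9 - 41x^8 + 164x^7 - (1235/4)x^6 + (769/2)x^5 - (1003/4)x^4 + 49x^3 + (89/4)x^2 - 12x + 3/4

M_x f = -(1/2)x^9 + (5/4)x^8 + (3/2)x^6 - (5/2)x^4
∇ M_x f = -(9/2)x^8 + 28x^7 - 77x^6 + 142x^5 - 173x^4 + 132x^3 - (121/2)x^2 + (27/2)x - 3/4
θ ∇ M_x f = -36x^8 + 196x^7 - 462x^6 + 710x^5 - 692x^4 + 396x^3 - 121x^2 + (27/2)x
M_x f = -(1/2)x^9 + (5/4)x^8 + (3/2)x^6 - (5/2)x^4
(-4M_x) f = 2x^9 - 5x^8 - 6x^6 + 10x^4
∇ f = -4x^7 + (91/4)x^6 - (217/4)x^5 + (345/4)x^4 - (347/4)x^3 + (191/4)x^2 - (51/4)x + 3/4
∇ f = -4x^7 + (91/4)x^6 - (217/4)x^5 + (345/4)x^4 - (347/4)x^3 + (191/4)x^2 - (51/4)x + 3/4
θ ∇ f = -28x^7 + (273/2)x^6 - (1085/4)x^5 + 345x^4 - (1041/4)x^3 + (191/2)x^2 - (51/4)x
(∇ + θ ∇) f = -32x^7 + (637/4)x^6 - (651/2)x^5 + (1725/4)x^4 - 347x^3 + (573/4)x^2 - (51/2)x + 3/4
(θ ∇ M_x − 4M_x + (∇ + θ ∇)) f = 2x^9 - 41x^8 + 164x^7 - (1235/4)x^6 + (769/2)x^5 - (1003/4)x^4 + 49x^3 + (89/4)x^2 - 12x + 3/4
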